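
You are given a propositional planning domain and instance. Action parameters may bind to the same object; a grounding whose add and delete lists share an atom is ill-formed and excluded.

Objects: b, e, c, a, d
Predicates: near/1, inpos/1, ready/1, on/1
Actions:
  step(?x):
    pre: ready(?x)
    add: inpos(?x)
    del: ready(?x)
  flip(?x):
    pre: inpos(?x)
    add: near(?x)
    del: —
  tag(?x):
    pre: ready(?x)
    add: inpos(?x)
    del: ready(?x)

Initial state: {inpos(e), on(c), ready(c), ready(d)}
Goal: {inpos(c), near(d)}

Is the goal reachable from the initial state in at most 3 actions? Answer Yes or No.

Yes

1. step(c)  →  {inpos(c), inpos(e), on(c), ready(d)}
2. step(d)  →  {inpos(c), inpos(d), inpos(e), on(c)}
3. flip(d)  →  {inpos(c), inpos(d), inpos(e), near(d), on(c)}
optimal plan length = 3; 3 ≤ 3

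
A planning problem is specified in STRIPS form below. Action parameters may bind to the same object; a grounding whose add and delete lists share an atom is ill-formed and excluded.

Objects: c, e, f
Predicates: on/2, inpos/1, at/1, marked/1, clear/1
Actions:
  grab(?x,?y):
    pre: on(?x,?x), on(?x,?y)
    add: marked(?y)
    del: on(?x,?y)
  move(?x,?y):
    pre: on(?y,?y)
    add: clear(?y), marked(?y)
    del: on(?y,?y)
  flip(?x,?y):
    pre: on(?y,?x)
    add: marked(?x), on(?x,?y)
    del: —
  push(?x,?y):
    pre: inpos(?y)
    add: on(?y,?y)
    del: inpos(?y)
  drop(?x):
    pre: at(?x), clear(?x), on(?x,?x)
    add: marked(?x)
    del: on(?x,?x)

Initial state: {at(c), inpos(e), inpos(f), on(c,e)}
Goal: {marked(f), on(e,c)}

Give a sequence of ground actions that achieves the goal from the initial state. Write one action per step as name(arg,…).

flip(e,c); push(c,f); grab(f,f)

1. flip(e,c)  →  {at(c), inpos(e), inpos(f), marked(e), on(c,e), on(e,c)}
2. push(c,f)  →  {at(c), inpos(e), marked(e), on(c,e), on(e,c), on(f,f)}
3. grab(f,f)  →  {at(c), inpos(e), marked(e), marked(f), on(c,e), on(e,c)}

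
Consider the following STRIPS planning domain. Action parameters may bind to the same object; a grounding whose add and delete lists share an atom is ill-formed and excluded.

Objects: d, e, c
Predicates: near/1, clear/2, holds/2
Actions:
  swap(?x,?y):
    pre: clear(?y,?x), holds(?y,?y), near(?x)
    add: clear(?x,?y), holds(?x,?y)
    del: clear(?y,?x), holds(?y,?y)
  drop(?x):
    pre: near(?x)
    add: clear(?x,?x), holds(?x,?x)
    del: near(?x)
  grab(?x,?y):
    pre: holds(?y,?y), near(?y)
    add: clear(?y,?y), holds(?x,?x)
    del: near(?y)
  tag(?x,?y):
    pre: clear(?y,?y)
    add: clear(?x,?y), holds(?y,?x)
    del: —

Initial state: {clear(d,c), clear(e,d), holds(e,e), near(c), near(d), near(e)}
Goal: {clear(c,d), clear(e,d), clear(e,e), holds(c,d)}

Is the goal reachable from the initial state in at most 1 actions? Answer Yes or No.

No

1. grab(d,e)  →  {clear(d,c), clear(e,d), clear(e,e), holds(d,d), holds(e,e), near(c), near(d)}
2. swap(c,d)  →  {clear(c,d), clear(e,d), clear(e,e), holds(c,d), holds(e,e), near(c), near(d)}
optimal plan length = 2; 2 > 1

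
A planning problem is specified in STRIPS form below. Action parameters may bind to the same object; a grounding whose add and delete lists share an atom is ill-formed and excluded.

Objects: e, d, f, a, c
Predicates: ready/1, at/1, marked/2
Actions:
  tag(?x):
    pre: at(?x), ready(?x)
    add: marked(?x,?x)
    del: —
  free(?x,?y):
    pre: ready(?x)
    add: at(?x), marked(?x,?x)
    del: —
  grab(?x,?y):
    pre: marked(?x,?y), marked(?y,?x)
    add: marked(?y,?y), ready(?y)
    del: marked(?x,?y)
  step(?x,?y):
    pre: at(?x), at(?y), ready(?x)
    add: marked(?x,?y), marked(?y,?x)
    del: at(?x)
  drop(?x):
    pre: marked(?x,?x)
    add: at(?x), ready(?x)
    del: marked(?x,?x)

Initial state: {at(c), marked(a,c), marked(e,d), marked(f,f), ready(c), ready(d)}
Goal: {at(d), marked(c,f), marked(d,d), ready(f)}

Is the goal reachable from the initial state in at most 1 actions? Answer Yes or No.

1. free(d,e)  →  {at(c), at(d), marked(a,c), marked(d,d), marked(e,d), marked(f,f), ready(c), ready(d)}
2. drop(f)  →  {at(c), at(d), at(f), marked(a,c), marked(d,d), marked(e,d), ready(c), ready(d), ready(f)}
3. step(f,c)  →  {at(c), at(d), marked(a,c), marked(c,f), marked(d,d), marked(e,d), marked(f,c), ready(c), ready(d), ready(f)}
optimal plan length = 3; 3 > 1

No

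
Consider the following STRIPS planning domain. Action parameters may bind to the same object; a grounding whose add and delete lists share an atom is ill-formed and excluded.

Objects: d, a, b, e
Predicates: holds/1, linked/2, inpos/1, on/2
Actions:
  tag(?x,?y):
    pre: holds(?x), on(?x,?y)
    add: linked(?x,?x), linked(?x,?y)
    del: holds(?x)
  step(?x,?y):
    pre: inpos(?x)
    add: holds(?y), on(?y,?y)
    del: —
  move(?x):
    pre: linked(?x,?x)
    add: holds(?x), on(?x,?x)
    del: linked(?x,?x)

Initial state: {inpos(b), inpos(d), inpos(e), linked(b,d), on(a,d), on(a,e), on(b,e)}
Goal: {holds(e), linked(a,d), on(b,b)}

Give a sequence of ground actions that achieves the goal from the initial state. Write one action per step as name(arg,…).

step(d,a); tag(a,d); step(d,b); step(d,e)

1. step(d,a)  →  {holds(a), inpos(b), inpos(d), inpos(e), linked(b,d), on(a,a), on(a,d), on(a,e), on(b,e)}
2. tag(a,d)  →  {inpos(b), inpos(d), inpos(e), linked(a,a), linked(a,d), linked(b,d), on(a,a), on(a,d), on(a,e), on(b,e)}
3. step(d,b)  →  {holds(b), inpos(b), inpos(d), inpos(e), linked(a,a), linked(a,d), linked(b,d), on(a,a), on(a,d), on(a,e), on(b,b), on(b,e)}
4. step(d,e)  →  {holds(b), holds(e), inpos(b), inpos(d), inpos(e), linked(a,a), linked(a,d), linked(b,d), on(a,a), on(a,d), on(a,e), on(b,b), on(b,e), on(e,e)}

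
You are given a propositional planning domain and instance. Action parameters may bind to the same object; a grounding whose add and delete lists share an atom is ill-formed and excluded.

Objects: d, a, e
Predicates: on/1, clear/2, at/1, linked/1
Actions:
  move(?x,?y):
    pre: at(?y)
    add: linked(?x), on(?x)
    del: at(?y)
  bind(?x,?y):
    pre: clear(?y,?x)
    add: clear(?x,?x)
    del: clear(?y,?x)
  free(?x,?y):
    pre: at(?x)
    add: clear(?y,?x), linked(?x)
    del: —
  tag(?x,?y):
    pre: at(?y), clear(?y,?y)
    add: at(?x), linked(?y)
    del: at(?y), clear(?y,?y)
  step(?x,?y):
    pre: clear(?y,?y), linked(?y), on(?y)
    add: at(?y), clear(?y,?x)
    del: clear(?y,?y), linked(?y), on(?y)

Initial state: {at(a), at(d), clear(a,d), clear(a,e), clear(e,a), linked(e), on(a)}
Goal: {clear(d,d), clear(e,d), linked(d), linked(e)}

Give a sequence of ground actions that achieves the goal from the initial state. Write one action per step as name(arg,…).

1. bind(d,a)  →  {at(a), at(d), clear(a,e), clear(d,d), clear(e,a), linked(e), on(a)}
2. free(d,e)  →  {at(a), at(d), clear(a,e), clear(d,d), clear(e,a), clear(e,d), linked(d), linked(e), on(a)}

bind(d,a); free(d,e)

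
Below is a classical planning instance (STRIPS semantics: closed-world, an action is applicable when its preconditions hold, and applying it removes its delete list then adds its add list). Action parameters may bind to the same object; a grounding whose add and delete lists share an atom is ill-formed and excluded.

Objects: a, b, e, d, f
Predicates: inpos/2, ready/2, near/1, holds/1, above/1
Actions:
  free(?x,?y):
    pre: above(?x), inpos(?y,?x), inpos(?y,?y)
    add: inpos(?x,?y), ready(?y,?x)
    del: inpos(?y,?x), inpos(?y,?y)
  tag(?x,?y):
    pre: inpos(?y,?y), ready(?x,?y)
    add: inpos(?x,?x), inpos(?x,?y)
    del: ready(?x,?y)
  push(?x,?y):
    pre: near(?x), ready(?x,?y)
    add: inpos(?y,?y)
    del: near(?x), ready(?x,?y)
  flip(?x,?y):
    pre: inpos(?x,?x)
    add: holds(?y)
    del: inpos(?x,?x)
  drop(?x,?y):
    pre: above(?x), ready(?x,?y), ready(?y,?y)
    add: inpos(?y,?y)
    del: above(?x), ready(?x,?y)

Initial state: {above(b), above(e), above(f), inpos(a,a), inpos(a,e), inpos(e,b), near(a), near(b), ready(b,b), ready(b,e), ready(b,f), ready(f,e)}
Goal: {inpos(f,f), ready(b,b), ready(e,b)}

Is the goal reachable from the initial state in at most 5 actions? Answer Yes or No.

Yes

1. push(b,e)  →  {above(b), above(e), above(f), inpos(a,a), inpos(a,e), inpos(e,b), inpos(e,e), near(a), ready(b,b), ready(b,f), ready(f,e)}
2. tag(f,e)  →  {above(b), above(e), above(f), inpos(a,a), inpos(a,e), inpos(e,b), inpos(e,e), inpos(f,e), inpos(f,f), near(a), ready(b,b), ready(b,f)}
3. free(b,e)  →  {above(b), above(e), above(f), inpos(a,a), inpos(a,e), inpos(b,e), inpos(f,e), inpos(f,f), near(a), ready(b,b), ready(b,f), ready(e,b)}
optimal plan length = 3; 3 ≤ 5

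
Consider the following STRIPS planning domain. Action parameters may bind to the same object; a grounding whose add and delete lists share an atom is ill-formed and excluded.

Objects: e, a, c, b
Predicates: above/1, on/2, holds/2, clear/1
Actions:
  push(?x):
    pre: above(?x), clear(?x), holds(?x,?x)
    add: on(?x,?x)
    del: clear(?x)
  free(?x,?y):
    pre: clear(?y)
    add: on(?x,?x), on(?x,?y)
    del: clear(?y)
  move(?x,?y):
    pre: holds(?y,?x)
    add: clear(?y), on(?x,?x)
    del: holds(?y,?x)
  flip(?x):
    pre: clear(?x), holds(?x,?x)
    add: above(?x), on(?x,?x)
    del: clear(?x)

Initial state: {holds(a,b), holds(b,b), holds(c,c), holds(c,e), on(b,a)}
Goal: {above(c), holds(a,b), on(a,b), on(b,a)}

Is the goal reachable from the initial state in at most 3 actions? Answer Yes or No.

No

1. move(e,c)  →  {clear(c), holds(a,b), holds(b,b), holds(c,c), on(b,a), on(e,e)}
2. move(b,b)  →  {clear(b), clear(c), holds(a,b), holds(c,c), on(b,a), on(b,b), on(e,e)}
3. free(a,b)  →  {clear(c), holds(a,b), holds(c,c), on(a,a), on(a,b), on(b,a), on(b,b), on(e,e)}
4. flip(c)  →  {above(c), holds(a,b), holds(c,c), on(a,a), on(a,b), on(b,a), on(b,b), on(c,c), on(e,e)}
optimal plan length = 4; 4 > 3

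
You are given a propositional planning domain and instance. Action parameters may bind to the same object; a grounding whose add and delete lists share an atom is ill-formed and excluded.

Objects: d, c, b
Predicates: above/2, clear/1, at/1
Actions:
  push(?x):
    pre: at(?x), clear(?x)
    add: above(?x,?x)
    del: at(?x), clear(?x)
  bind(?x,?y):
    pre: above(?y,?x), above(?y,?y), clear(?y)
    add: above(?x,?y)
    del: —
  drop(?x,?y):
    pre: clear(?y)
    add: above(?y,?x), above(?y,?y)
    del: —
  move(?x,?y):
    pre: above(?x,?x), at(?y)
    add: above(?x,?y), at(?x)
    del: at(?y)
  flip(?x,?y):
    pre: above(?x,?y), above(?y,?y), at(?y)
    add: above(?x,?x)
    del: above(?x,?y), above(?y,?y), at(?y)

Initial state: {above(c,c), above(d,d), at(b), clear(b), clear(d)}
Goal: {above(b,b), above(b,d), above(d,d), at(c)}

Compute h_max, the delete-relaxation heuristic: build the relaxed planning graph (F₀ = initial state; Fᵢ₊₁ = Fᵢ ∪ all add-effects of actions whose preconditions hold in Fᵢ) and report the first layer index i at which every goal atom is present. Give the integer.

F0 = init (5 atoms)
F1 = F0 ∪ {above(b,b), above(b,c), above(b,d), above(c,b), above(d,b), above(d,c), at(c), at(d)}  (13 atoms)
goal ⊆ F1  ⇒  h_max = 1

1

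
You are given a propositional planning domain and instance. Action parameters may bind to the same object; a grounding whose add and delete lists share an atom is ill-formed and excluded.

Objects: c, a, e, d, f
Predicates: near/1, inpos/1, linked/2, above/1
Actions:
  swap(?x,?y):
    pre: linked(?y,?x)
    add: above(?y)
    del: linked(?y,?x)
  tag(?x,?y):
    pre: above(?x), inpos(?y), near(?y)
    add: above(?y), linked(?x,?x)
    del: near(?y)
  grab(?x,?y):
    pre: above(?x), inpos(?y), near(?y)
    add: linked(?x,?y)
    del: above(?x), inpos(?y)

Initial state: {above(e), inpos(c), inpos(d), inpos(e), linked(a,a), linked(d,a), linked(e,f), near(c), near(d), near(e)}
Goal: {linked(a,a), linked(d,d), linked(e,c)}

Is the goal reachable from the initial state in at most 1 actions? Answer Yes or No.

1. swap(a,d)  →  {above(d), above(e), inpos(c), inpos(d), inpos(e), linked(a,a), linked(e,f), near(c), near(d), near(e)}
2. tag(d,e)  →  {above(d), above(e), inpos(c), inpos(d), inpos(e), linked(a,a), linked(d,d), linked(e,f), near(c), near(d)}
3. grab(e,c)  →  {above(d), inpos(d), inpos(e), linked(a,a), linked(d,d), linked(e,c), linked(e,f), near(c), near(d)}
optimal plan length = 3; 3 > 1

No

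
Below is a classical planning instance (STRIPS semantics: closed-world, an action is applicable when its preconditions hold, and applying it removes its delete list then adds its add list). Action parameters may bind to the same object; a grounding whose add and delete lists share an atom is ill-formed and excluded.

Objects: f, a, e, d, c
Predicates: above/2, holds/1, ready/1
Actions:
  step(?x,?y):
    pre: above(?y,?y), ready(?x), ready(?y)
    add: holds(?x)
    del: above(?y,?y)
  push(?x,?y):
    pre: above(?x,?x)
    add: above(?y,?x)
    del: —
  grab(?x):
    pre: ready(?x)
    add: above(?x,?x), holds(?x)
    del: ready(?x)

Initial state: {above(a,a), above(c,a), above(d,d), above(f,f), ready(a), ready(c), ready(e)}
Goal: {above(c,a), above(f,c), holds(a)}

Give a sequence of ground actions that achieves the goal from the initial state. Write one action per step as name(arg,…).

1. step(a,a)  →  {above(c,a), above(d,d), above(f,f), holds(a), ready(a), ready(c), ready(e)}
2. grab(c)  →  {above(c,a), above(c,c), above(d,d), above(f,f), holds(a), holds(c), ready(a), ready(e)}
3. push(c,f)  →  {above(c,a), above(c,c), above(d,d), above(f,c), above(f,f), holds(a), holds(c), ready(a), ready(e)}

step(a,a); grab(c); push(c,f)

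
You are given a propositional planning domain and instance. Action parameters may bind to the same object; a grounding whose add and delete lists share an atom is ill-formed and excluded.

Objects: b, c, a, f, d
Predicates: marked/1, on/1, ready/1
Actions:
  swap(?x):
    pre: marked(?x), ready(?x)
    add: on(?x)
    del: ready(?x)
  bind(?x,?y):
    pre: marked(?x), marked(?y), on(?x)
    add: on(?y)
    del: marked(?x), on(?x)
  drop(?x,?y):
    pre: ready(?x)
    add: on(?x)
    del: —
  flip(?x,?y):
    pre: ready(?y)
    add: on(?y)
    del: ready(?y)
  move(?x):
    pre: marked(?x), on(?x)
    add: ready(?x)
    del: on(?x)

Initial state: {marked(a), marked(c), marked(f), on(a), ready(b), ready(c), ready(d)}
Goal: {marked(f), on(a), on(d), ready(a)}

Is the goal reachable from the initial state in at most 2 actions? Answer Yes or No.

1. drop(d,b)  →  {marked(a), marked(c), marked(f), on(a), on(d), ready(b), ready(c), ready(d)}
2. move(a)  →  {marked(a), marked(c), marked(f), on(d), ready(a), ready(b), ready(c), ready(d)}
3. drop(a,b)  →  {marked(a), marked(c), marked(f), on(a), on(d), ready(a), ready(b), ready(c), ready(d)}
optimal plan length = 3; 3 > 2

No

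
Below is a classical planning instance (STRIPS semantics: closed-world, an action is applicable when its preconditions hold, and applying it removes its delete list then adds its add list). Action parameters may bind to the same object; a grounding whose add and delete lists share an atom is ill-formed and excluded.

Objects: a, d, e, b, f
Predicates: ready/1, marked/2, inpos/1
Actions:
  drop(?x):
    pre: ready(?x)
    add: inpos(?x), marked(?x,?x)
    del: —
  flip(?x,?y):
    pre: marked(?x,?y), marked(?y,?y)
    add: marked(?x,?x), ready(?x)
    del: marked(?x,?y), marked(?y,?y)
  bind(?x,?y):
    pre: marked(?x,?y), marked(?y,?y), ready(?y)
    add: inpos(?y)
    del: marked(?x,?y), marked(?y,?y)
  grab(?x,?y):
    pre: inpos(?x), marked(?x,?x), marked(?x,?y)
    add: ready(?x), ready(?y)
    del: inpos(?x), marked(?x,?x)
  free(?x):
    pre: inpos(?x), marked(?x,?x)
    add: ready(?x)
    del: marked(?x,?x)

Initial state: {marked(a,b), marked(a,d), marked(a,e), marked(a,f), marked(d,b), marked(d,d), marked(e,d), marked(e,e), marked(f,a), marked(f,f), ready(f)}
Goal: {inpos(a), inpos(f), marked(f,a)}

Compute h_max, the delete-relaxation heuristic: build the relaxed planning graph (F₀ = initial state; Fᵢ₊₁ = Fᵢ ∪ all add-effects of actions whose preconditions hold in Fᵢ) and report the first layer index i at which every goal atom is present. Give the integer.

F0 = init (11 atoms)
F1 = F0 ∪ {inpos(f), marked(a,a), ready(a), ready(e)}  (15 atoms)
F2 = F1 ∪ {inpos(a), inpos(e)}  (17 atoms)
goal ⊆ F2  ⇒  h_max = 2

2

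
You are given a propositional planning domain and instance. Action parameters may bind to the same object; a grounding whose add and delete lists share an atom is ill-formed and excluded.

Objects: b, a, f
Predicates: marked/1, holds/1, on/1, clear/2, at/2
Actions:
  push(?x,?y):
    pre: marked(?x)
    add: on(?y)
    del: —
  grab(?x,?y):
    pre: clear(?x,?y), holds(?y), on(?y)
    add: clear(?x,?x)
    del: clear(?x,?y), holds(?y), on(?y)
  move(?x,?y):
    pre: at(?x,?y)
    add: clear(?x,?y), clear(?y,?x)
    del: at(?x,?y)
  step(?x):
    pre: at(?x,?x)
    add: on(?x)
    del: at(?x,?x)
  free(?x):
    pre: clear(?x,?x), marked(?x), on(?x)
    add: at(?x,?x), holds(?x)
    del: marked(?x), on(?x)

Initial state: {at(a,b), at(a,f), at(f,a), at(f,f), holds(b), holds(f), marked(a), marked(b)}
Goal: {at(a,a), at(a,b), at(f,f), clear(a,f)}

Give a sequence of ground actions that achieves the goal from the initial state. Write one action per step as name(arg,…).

1. push(b,a)  →  {at(a,b), at(a,f), at(f,a), at(f,f), holds(b), holds(f), marked(a), marked(b), on(a)}
2. push(b,f)  →  {at(a,b), at(a,f), at(f,a), at(f,f), holds(b), holds(f), marked(a), marked(b), on(a), on(f)}
3. move(a,f)  →  {at(a,b), at(f,a), at(f,f), clear(a,f), clear(f,a), holds(b), holds(f), marked(a), marked(b), on(a), on(f)}
4. grab(a,f)  →  {at(a,b), at(f,a), at(f,f), clear(a,a), clear(f,a), holds(b), marked(a), marked(b), on(a)}
5. move(f,a)  →  {at(a,b), at(f,f), clear(a,a), clear(a,f), clear(f,a), holds(b), marked(a), marked(b), on(a)}
6. free(a)  →  {at(a,a), at(a,b), at(f,f), clear(a,a), clear(a,f), clear(f,a), holds(a), holds(b), marked(b)}

push(b,a); push(b,f); move(a,f); grab(a,f); move(f,a); free(a)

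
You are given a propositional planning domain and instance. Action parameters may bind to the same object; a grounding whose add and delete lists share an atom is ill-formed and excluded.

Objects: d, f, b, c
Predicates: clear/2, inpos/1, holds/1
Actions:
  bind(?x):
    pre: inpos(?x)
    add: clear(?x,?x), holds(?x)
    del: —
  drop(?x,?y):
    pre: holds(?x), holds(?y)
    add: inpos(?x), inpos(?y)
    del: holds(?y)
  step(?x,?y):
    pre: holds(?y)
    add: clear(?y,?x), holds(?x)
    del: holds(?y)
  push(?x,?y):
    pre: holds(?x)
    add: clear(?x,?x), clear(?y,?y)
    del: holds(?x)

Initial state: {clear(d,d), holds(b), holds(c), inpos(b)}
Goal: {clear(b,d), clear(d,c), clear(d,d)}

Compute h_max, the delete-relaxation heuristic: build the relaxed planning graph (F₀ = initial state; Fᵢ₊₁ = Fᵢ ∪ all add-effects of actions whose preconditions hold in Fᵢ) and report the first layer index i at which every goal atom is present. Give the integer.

2

F0 = init (4 atoms)
F1 = F0 ∪ {clear(b,b), clear(b,c), clear(b,d), clear(b,f), clear(c,b), clear(c,c), clear(c,d), clear(c,f), clear(f,f), holds(d), holds(f), inpos(c)}  (16 atoms)
F2 = F1 ∪ {clear(d,b), clear(d,c), clear(d,f), clear(f,b), clear(f,c), clear(f,d), inpos(d), inpos(f)}  (24 atoms)
goal ⊆ F2  ⇒  h_max = 2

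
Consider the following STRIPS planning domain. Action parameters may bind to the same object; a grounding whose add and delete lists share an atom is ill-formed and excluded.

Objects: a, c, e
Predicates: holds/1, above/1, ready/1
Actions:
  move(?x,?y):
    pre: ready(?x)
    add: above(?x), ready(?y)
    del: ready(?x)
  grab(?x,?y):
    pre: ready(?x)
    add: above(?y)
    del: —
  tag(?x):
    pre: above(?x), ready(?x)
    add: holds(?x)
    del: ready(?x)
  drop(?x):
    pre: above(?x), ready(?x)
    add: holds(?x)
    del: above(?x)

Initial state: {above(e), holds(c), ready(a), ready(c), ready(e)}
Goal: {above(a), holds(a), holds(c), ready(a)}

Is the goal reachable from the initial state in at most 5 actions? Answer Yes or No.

Yes

1. grab(a,a)  →  {above(a), above(e), holds(c), ready(a), ready(c), ready(e)}
2. tag(a)  →  {above(a), above(e), holds(a), holds(c), ready(c), ready(e)}
3. move(c,a)  →  {above(a), above(c), above(e), holds(a), holds(c), ready(a), ready(e)}
optimal plan length = 3; 3 ≤ 5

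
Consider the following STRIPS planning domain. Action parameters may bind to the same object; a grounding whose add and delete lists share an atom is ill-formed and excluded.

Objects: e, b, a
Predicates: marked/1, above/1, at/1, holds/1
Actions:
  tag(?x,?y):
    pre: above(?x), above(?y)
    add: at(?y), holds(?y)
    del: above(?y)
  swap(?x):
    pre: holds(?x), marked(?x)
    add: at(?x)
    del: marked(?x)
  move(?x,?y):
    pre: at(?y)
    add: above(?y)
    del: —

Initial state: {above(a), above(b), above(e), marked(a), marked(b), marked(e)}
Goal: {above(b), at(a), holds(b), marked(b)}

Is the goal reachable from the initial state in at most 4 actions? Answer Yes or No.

1. tag(e,b)  →  {above(a), above(e), at(b), holds(b), marked(a), marked(b), marked(e)}
2. tag(e,a)  →  {above(e), at(a), at(b), holds(a), holds(b), marked(a), marked(b), marked(e)}
3. move(e,b)  →  {above(b), above(e), at(a), at(b), holds(a), holds(b), marked(a), marked(b), marked(e)}
optimal plan length = 3; 3 ≤ 4

Yes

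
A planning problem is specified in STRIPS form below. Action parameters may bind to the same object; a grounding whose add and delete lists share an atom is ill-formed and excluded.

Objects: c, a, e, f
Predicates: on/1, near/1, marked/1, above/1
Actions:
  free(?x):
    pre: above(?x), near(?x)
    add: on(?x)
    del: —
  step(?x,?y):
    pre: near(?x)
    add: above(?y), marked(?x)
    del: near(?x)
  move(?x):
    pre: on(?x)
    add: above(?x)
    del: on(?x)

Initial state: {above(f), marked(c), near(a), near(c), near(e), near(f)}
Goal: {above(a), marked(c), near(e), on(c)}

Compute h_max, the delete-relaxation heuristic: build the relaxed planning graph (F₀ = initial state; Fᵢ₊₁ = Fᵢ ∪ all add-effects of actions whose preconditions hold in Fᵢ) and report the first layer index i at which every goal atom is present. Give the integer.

F0 = init (6 atoms)
F1 = F0 ∪ {above(a), above(c), above(e), marked(a), marked(e), marked(f), on(f)}  (13 atoms)
F2 = F1 ∪ {on(a), on(c), on(e)}  (16 atoms)
goal ⊆ F2  ⇒  h_max = 2

2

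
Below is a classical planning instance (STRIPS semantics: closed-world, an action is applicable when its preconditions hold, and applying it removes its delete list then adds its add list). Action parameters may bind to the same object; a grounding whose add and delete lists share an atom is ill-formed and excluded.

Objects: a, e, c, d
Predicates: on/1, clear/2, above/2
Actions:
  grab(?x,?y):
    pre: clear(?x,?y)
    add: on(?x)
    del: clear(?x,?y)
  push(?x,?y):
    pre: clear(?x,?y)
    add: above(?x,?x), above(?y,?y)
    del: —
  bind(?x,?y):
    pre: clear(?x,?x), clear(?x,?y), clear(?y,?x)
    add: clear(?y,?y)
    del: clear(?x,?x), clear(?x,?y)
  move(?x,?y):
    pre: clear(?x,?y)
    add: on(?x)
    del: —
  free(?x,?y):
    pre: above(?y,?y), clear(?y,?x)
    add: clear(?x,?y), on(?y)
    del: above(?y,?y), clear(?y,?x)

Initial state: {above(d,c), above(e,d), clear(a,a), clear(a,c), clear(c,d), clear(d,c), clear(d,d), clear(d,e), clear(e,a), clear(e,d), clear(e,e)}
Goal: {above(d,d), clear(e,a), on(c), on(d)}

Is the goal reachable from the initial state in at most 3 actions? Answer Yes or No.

Yes

1. grab(c,d)  →  {above(d,c), above(e,d), clear(a,a), clear(a,c), clear(d,c), clear(d,d), clear(d,e), clear(e,a), clear(e,d), clear(e,e), on(c)}
2. grab(d,e)  →  {above(d,c), above(e,d), clear(a,a), clear(a,c), clear(d,c), clear(d,d), clear(e,a), clear(e,d), clear(e,e), on(c), on(d)}
3. push(e,d)  →  {above(d,c), above(d,d), above(e,d), above(e,e), clear(a,a), clear(a,c), clear(d,c), clear(d,d), clear(e,a), clear(e,d), clear(e,e), on(c), on(d)}
optimal plan length = 3; 3 ≤ 3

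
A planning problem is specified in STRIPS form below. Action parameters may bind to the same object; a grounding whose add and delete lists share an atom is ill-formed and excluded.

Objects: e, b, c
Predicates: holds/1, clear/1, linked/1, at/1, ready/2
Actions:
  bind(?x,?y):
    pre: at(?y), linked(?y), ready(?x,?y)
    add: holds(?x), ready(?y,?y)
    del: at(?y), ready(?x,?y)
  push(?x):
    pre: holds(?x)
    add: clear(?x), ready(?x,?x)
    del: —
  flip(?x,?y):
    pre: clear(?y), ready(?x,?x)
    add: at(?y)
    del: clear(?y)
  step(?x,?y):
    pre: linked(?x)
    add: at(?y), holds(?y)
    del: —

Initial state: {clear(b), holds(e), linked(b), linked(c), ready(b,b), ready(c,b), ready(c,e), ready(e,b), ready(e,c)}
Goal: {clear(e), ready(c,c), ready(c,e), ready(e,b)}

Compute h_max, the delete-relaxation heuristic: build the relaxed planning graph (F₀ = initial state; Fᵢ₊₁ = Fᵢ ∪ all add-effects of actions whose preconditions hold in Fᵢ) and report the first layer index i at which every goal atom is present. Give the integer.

F0 = init (9 atoms)
F1 = F0 ∪ {at(b), at(c), at(e), clear(e), holds(b), holds(c), ready(e,e)}  (16 atoms)
F2 = F1 ∪ {clear(c), ready(c,c)}  (18 atoms)
goal ⊆ F2  ⇒  h_max = 2

2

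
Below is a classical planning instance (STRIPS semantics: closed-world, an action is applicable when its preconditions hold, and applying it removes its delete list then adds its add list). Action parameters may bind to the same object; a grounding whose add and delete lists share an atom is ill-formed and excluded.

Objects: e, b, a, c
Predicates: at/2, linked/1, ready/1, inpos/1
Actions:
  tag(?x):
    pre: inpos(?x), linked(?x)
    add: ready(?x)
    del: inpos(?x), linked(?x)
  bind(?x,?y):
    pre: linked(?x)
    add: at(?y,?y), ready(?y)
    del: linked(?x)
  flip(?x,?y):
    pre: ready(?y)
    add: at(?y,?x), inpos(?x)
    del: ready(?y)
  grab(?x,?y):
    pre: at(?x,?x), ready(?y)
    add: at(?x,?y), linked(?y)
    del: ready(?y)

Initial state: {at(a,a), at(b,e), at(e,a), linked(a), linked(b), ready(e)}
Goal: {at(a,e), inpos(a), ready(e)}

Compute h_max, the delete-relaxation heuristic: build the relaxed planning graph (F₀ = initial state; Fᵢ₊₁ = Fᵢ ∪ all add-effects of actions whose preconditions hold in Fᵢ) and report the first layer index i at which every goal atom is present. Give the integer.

1

F0 = init (6 atoms)
F1 = F0 ∪ {at(a,e), at(b,b), at(c,c), at(e,b), at(e,c), at(e,e), inpos(a), inpos(b), inpos(c), inpos(e), linked(e), ready(a), ready(b), ready(c)}  (20 atoms)
goal ⊆ F1  ⇒  h_max = 1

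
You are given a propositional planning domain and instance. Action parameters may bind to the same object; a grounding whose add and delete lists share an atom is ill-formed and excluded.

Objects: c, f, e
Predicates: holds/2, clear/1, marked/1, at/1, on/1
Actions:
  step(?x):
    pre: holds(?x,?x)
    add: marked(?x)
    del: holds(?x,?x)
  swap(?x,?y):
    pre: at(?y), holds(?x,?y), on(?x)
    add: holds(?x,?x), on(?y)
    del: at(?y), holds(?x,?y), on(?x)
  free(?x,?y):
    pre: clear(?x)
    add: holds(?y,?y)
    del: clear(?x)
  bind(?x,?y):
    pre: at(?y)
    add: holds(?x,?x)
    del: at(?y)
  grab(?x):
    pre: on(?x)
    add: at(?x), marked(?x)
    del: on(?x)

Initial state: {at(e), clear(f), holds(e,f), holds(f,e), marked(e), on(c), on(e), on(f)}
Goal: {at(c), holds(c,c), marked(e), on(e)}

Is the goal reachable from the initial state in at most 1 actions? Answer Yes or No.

No

1. free(f,c)  →  {at(e), holds(c,c), holds(e,f), holds(f,e), marked(e), on(c), on(e), on(f)}
2. grab(c)  →  {at(c), at(e), holds(c,c), holds(e,f), holds(f,e), marked(c), marked(e), on(e), on(f)}
optimal plan length = 2; 2 > 1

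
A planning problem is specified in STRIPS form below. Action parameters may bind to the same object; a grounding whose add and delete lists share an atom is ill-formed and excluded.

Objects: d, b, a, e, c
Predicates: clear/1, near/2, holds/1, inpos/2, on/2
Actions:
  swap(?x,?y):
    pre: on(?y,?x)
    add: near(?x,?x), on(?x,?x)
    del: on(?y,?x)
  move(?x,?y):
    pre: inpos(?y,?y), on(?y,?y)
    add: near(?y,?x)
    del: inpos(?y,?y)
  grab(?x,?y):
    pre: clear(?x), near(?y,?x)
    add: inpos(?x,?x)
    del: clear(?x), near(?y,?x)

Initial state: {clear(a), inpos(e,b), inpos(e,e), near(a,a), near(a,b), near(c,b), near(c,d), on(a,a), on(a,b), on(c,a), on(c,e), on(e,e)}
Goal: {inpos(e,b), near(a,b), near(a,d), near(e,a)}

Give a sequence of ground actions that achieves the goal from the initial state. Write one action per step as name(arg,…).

move(a,e); grab(a,a); move(d,a)

1. move(a,e)  →  {clear(a), inpos(e,b), near(a,a), near(a,b), near(c,b), near(c,d), near(e,a), on(a,a), on(a,b), on(c,a), on(c,e), on(e,e)}
2. grab(a,a)  →  {inpos(a,a), inpos(e,b), near(a,b), near(c,b), near(c,d), near(e,a), on(a,a), on(a,b), on(c,a), on(c,e), on(e,e)}
3. move(d,a)  →  {inpos(e,b), near(a,b), near(a,d), near(c,b), near(c,d), near(e,a), on(a,a), on(a,b), on(c,a), on(c,e), on(e,e)}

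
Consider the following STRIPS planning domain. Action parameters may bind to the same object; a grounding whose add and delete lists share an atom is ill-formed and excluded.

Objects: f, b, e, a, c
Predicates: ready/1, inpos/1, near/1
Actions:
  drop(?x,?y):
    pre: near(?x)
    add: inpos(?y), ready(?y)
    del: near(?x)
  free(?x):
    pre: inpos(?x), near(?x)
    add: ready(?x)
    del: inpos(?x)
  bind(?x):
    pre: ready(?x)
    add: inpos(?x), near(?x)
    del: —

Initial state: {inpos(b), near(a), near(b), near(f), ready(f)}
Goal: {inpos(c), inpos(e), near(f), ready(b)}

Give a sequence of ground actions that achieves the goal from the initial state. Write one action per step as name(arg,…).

drop(a,e); free(b); drop(b,c)

1. drop(a,e)  →  {inpos(b), inpos(e), near(b), near(f), ready(e), ready(f)}
2. free(b)  →  {inpos(e), near(b), near(f), ready(b), ready(e), ready(f)}
3. drop(b,c)  →  {inpos(c), inpos(e), near(f), ready(b), ready(c), ready(e), ready(f)}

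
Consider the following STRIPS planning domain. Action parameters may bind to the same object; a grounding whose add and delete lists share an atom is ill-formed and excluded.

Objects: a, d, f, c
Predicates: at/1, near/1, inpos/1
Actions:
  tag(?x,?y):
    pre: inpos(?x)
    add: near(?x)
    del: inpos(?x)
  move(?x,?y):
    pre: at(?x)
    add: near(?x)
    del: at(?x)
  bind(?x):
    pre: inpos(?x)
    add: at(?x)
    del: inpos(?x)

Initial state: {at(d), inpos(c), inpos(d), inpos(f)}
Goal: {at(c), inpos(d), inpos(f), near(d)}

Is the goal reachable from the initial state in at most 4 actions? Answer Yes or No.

Yes

1. move(d,a)  →  {inpos(c), inpos(d), inpos(f), near(d)}
2. bind(c)  →  {at(c), inpos(d), inpos(f), near(d)}
optimal plan length = 2; 2 ≤ 4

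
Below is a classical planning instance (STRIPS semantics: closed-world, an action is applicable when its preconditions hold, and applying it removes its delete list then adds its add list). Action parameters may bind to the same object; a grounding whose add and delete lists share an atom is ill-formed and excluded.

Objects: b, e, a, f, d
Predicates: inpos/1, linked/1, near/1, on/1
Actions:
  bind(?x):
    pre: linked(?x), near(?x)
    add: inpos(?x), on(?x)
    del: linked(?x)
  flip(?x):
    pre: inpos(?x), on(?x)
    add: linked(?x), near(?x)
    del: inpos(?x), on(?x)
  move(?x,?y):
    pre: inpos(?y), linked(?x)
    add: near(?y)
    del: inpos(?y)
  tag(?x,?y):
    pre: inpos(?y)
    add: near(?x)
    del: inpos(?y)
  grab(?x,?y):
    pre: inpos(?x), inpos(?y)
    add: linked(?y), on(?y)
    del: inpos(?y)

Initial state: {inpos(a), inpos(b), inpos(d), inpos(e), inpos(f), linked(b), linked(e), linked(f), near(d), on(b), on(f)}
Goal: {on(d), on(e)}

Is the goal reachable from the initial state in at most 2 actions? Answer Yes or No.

Yes

1. grab(b,e)  →  {inpos(a), inpos(b), inpos(d), inpos(f), linked(b), linked(e), linked(f), near(d), on(b), on(e), on(f)}
2. grab(b,d)  →  {inpos(a), inpos(b), inpos(f), linked(b), linked(d), linked(e), linked(f), near(d), on(b), on(d), on(e), on(f)}
optimal plan length = 2; 2 ≤ 2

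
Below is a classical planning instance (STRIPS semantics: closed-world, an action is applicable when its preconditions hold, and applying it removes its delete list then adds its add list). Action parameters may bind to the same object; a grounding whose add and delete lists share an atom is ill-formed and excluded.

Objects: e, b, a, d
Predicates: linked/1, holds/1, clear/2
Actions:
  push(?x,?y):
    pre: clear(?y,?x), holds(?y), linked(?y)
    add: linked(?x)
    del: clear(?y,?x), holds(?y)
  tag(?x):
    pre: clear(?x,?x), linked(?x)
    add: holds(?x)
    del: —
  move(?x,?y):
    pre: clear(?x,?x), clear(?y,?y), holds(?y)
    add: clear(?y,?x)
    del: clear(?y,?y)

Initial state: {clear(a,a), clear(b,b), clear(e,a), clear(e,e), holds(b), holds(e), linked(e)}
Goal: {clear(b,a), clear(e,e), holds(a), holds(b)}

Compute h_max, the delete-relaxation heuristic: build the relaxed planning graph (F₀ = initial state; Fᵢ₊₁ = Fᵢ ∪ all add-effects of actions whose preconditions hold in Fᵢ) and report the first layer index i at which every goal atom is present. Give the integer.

2

F0 = init (7 atoms)
F1 = F0 ∪ {clear(b,a), clear(b,e), clear(e,b), linked(a)}  (11 atoms)
F2 = F1 ∪ {holds(a), linked(b)}  (13 atoms)
goal ⊆ F2  ⇒  h_max = 2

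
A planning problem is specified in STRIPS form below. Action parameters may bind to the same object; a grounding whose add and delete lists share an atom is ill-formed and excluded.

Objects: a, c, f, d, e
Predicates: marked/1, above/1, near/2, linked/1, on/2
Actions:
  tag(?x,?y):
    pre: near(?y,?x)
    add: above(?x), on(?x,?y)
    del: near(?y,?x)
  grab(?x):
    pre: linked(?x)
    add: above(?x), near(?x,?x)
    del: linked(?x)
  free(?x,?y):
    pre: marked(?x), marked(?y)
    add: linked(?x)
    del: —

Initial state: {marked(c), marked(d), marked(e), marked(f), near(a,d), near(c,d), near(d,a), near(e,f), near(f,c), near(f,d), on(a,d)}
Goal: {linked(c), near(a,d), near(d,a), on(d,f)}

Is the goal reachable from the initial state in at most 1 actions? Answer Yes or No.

No

1. tag(d,f)  →  {above(d), marked(c), marked(d), marked(e), marked(f), near(a,d), near(c,d), near(d,a), near(e,f), near(f,c), on(a,d), on(d,f)}
2. free(c,c)  →  {above(d), linked(c), marked(c), marked(d), marked(e), marked(f), near(a,d), near(c,d), near(d,a), near(e,f), near(f,c), on(a,d), on(d,f)}
optimal plan length = 2; 2 > 1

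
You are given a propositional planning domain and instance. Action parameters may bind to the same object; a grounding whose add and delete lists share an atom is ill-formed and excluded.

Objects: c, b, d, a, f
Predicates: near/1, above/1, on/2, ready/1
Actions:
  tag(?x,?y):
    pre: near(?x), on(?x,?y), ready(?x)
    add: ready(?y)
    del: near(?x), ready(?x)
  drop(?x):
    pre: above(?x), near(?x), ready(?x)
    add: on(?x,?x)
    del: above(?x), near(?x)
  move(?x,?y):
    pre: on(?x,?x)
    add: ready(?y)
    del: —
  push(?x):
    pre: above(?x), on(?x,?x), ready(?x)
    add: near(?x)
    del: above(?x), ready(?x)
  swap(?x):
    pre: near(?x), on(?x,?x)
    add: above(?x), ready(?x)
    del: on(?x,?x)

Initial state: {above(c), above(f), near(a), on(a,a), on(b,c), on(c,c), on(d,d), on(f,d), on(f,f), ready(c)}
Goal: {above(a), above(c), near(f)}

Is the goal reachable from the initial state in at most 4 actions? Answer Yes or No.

Yes

1. move(c,f)  →  {above(c), above(f), near(a), on(a,a), on(b,c), on(c,c), on(d,d), on(f,d), on(f,f), ready(c), ready(f)}
2. push(f)  →  {above(c), near(a), near(f), on(a,a), on(b,c), on(c,c), on(d,d), on(f,d), on(f,f), ready(c)}
3. swap(a)  →  {above(a), above(c), near(a), near(f), on(b,c), on(c,c), on(d,d), on(f,d), on(f,f), ready(a), ready(c)}
optimal plan length = 3; 3 ≤ 4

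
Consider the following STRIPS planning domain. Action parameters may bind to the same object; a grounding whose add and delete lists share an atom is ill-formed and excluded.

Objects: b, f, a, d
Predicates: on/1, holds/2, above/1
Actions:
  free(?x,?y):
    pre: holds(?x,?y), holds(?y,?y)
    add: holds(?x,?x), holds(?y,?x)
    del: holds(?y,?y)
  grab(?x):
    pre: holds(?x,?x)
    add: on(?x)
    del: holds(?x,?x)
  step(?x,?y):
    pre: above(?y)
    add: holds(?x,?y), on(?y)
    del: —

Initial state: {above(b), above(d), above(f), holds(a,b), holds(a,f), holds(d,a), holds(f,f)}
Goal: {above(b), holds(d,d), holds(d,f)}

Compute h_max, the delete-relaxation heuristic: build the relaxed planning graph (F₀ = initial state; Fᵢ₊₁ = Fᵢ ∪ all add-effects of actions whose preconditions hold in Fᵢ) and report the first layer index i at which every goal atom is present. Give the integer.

1

F0 = init (7 atoms)
F1 = F0 ∪ {holds(a,a), holds(a,d), holds(b,b), holds(b,d), holds(b,f), holds(d,b), holds(d,d), holds(d,f), holds(f,a), holds(f,b), holds(f,d), on(b), on(d), on(f)}  (21 atoms)
goal ⊆ F1  ⇒  h_max = 1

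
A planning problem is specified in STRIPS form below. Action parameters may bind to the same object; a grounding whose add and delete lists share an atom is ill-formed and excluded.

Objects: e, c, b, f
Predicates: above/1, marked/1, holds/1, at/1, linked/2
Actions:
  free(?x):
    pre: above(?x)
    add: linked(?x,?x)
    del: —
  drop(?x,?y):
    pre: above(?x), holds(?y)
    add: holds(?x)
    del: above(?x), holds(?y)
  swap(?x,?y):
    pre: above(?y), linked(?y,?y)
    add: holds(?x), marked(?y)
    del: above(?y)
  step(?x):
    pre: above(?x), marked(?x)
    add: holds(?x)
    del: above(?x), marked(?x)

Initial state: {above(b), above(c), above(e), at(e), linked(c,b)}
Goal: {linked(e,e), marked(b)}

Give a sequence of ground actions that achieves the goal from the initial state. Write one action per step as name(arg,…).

free(e); free(b); swap(e,b)

1. free(e)  →  {above(b), above(c), above(e), at(e), linked(c,b), linked(e,e)}
2. free(b)  →  {above(b), above(c), above(e), at(e), linked(b,b), linked(c,b), linked(e,e)}
3. swap(e,b)  →  {above(c), above(e), at(e), holds(e), linked(b,b), linked(c,b), linked(e,e), marked(b)}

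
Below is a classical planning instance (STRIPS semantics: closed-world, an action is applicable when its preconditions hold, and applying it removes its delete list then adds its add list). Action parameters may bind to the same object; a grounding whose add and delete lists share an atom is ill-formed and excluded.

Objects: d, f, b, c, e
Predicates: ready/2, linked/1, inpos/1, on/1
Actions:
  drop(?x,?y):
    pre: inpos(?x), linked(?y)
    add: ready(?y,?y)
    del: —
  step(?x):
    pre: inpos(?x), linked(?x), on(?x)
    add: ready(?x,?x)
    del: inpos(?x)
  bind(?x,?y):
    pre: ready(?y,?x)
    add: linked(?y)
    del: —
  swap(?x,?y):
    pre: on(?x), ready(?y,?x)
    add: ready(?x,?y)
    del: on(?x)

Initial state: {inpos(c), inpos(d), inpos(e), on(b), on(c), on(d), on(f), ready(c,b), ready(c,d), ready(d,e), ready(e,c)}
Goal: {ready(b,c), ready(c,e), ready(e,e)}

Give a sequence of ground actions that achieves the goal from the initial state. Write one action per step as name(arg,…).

1. bind(c,e)  →  {inpos(c), inpos(d), inpos(e), linked(e), on(b), on(c), on(d), on(f), ready(c,b), ready(c,d), ready(d,e), ready(e,c)}
2. drop(d,e)  →  {inpos(c), inpos(d), inpos(e), linked(e), on(b), on(c), on(d), on(f), ready(c,b), ready(c,d), ready(d,e), ready(e,c), ready(e,e)}
3. swap(b,c)  →  {inpos(c), inpos(d), inpos(e), linked(e), on(c), on(d), on(f), ready(b,c), ready(c,b), ready(c,d), ready(d,e), ready(e,c), ready(e,e)}
4. swap(c,e)  →  {inpos(c), inpos(d), inpos(e), linked(e), on(d), on(f), ready(b,c), ready(c,b), ready(c,d), ready(c,e), ready(d,e), ready(e,c), ready(e,e)}

bind(c,e); drop(d,e); swap(b,c); swap(c,e)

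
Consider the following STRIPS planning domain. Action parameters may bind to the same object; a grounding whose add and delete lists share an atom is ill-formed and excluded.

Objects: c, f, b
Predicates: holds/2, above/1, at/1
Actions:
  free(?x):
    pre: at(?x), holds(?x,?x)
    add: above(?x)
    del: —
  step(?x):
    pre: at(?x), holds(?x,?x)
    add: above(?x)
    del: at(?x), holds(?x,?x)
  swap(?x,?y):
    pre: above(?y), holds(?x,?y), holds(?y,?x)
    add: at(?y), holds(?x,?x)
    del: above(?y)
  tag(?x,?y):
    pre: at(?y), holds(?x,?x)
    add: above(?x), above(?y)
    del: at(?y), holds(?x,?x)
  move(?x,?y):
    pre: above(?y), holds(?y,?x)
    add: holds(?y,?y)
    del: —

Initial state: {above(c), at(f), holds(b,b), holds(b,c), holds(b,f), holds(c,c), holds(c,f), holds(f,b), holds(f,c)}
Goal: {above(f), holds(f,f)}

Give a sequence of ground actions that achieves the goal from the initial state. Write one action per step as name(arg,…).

1. swap(f,c)  →  {at(c), at(f), holds(b,b), holds(b,c), holds(b,f), holds(c,c), holds(c,f), holds(f,b), holds(f,c), holds(f,f)}
2. free(f)  →  {above(f), at(c), at(f), holds(b,b), holds(b,c), holds(b,f), holds(c,c), holds(c,f), holds(f,b), holds(f,c), holds(f,f)}

swap(f,c); free(f)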